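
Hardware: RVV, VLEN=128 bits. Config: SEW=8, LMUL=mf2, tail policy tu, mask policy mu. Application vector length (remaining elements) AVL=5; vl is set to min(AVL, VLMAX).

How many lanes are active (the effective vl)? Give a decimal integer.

vl = 5

lanes per group: 128·1/2/8 = 8
AVL=5 ≤ VLMAX=8, so vl = 5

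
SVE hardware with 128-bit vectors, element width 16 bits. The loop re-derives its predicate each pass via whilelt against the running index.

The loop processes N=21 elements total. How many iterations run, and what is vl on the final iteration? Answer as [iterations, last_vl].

[iterations, last_vl] = [3, 5]

register lanes = 128/16 = 8
iterations = ceil(21/8) = 3; final-pass vl = 5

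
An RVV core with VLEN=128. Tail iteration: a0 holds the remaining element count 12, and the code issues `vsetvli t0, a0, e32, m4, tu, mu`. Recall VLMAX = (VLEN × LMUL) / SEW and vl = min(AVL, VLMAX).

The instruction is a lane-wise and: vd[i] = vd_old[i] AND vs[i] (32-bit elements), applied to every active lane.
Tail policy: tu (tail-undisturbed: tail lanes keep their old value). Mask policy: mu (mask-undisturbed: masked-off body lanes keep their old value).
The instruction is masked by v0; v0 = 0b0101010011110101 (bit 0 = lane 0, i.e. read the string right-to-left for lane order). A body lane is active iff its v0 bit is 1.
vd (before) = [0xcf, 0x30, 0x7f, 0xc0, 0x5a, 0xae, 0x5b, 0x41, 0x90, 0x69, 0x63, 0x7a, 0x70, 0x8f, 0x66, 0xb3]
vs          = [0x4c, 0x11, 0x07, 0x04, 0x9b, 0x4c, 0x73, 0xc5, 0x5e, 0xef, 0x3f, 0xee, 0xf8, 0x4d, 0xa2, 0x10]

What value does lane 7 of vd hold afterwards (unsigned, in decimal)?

VLMAX = (128 × 4) / 32 = 16 lanes
vl ← min(12, 16) = 12
lane  0: and(0xcf,0x4c) ⇒ 0x4c
lane  1: mask-off/keep ⇒ 0x30
lane  2: and(0x7f,0x07) ⇒ 0x07
lane  3: mask-off/keep ⇒ 0xc0
lane  4: and(0x5a,0x9b) ⇒ 0x1a
lane  5: and(0xae,0x4c) ⇒ 0x0c
lane  6: and(0x5b,0x73) ⇒ 0x53
lane  7: and(0x41,0xc5) ⇒ 0x41
lane  8: mask-off/keep ⇒ 0x90
lane  9: mask-off/keep ⇒ 0x69
lane 10: and(0x63,0x3f) ⇒ 0x23
lane 11: mask-off/keep ⇒ 0x7a
lane 12: tail/keep ⇒ 0x70
lane 13: tail/keep ⇒ 0x8f
lane 14: tail/keep ⇒ 0x66
lane 15: tail/keep ⇒ 0xb3

vd[7] = 65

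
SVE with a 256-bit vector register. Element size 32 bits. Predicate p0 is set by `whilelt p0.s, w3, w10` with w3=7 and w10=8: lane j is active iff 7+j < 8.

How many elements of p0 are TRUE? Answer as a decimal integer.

vl = 1

lane count: 256 div 32 = 8
active while 7+j < 8, i.e. j ∈ [0,1) capped at 8 ⇒ 1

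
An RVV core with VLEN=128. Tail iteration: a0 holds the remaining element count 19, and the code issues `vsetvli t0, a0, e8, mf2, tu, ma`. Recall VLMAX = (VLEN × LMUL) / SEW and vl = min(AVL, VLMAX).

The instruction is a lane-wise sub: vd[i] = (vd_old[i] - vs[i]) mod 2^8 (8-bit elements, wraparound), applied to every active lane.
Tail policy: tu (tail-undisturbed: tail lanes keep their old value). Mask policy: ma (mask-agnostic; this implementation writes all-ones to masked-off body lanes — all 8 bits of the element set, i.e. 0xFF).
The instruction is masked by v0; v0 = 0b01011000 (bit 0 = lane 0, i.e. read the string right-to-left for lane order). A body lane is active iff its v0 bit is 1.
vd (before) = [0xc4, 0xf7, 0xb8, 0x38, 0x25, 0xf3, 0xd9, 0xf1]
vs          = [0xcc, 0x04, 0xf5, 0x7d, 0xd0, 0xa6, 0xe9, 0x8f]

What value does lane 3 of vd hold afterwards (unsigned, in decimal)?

VLMAX = (128 × 1/2) / 8 = 8 lanes
vl ← min(19, 8) = 8
lane  0: mask-off/ones ⇒ 0xff
lane  1: mask-off/ones ⇒ 0xff
lane  2: mask-off/ones ⇒ 0xff
lane  3: sub(0x38,0x7d) ⇒ 0xbb
lane  4: sub(0x25,0xd0) ⇒ 0x55
lane  5: mask-off/ones ⇒ 0xff
lane  6: sub(0xd9,0xe9) ⇒ 0xf0
lane  7: mask-off/ones ⇒ 0xff

vd[3] = 187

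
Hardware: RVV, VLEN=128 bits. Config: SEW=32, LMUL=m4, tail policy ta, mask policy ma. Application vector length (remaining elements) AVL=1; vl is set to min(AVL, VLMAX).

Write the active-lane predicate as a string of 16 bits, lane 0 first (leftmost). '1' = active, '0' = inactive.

VLMAX = VLEN×LMUL/SEW = 128×4/32 = 16
AVL=1 ≤ VLMAX=16, so vl = 1
bits (lane 0 leftmost): 1000000000000000

predicate = 1000000000000000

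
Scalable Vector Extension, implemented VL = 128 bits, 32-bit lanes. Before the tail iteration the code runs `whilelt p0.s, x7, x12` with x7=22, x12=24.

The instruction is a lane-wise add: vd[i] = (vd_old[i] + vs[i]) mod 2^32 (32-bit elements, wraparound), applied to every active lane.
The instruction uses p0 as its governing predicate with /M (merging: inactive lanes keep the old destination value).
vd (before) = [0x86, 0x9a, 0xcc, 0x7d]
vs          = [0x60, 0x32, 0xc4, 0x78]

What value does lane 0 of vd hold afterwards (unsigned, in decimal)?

128-bit reg / 32-bit elem → 4 lanes
active while 22+j < 24, i.e. j ∈ [0,2) capped at 4 ⇒ 2
vd[0] add(0x86,0x60) -> 0xe6
vd[1] add(0x9a,0x32) -> 0xcc
vd[2] tail/keep -> 0xcc
vd[3] tail/keep -> 0x7d

vd[0] = 230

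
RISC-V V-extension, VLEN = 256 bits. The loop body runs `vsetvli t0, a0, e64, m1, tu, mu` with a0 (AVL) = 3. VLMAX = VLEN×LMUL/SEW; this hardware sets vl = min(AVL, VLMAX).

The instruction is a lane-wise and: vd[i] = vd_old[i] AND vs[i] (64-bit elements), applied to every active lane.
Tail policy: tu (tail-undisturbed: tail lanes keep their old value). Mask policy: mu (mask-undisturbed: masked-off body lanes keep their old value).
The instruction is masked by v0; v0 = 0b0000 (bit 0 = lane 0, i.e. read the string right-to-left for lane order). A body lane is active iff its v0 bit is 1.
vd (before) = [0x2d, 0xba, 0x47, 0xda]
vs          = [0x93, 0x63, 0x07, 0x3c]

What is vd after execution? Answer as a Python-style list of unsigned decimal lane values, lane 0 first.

vd = [45, 186, 71, 218]

lanes per group: 256·1/64 = 4
AVL=3 ≤ VLMAX=4, so vl = 3
  i=0: mask-off/keep → 45
  i=1: mask-off/keep → 186
  i=2: mask-off/keep → 71
  i=3: tail/keep → 218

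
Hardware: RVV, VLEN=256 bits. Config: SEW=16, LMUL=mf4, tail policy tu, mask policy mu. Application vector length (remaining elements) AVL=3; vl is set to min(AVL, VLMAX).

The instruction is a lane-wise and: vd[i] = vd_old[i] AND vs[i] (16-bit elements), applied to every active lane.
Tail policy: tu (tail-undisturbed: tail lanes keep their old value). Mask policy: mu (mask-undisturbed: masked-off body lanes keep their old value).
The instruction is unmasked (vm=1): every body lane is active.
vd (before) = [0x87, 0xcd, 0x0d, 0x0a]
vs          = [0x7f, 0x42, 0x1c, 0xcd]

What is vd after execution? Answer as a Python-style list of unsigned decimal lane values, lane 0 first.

lanes per group: 256·1/4/16 = 4
AVL=3 ≤ VLMAX=4, so vl = 3
lane  0: and(0x87,0x7f) ⇒ 0x07
lane  1: and(0xcd,0x42) ⇒ 0x40
lane  2: and(0x0d,0x1c) ⇒ 0x0c
lane  3: tail/keep ⇒ 0x0a

vd = [7, 64, 12, 10]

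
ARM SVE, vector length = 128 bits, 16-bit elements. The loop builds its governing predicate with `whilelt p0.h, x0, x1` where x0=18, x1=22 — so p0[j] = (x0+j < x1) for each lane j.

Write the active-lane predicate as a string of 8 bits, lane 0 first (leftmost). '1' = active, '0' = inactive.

lane count: 128 div 16 = 8
active while 18+j < 22, i.e. j ∈ [0,4) capped at 8 ⇒ 4
bits (lane 0 leftmost): 11110000

predicate = 11110000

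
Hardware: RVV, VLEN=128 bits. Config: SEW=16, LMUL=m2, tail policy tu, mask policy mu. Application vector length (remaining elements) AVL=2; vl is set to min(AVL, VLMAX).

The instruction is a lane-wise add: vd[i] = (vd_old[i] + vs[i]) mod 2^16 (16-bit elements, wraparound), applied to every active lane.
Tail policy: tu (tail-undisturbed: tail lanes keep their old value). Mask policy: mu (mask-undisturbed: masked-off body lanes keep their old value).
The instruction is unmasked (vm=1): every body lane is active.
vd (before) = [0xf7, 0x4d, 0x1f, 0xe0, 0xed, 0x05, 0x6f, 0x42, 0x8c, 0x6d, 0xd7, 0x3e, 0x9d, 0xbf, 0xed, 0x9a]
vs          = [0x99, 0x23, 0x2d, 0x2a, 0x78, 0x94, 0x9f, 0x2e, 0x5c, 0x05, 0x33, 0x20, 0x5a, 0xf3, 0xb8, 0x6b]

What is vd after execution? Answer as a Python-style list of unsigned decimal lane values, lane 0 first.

vd = [400, 112, 31, 224, 237, 5, 111, 66, 140, 109, 215, 62, 157, 191, 237, 154]

VLMAX = VLEN×LMUL/SEW = 128×2/16 = 16
vl = min(AVL, VLMAX) = min(2, 16) = 2
  i=0: add(0xf7,0x99) → 400
  i=1: add(0x4d,0x23) → 112
  i=2: tail/keep → 31
  i=3: tail/keep → 224
  i=4: tail/keep → 237
  i=5: tail/keep → 5
  i=6: tail/keep → 111
  i=7: tail/keep → 66
  i=8: tail/keep → 140
  i=9: tail/keep → 109
  i=10: tail/keep → 215
  i=11: tail/keep → 62
  i=12: tail/keep → 157
  i=13: tail/keep → 191
  i=14: tail/keep → 237
  i=15: tail/keep → 154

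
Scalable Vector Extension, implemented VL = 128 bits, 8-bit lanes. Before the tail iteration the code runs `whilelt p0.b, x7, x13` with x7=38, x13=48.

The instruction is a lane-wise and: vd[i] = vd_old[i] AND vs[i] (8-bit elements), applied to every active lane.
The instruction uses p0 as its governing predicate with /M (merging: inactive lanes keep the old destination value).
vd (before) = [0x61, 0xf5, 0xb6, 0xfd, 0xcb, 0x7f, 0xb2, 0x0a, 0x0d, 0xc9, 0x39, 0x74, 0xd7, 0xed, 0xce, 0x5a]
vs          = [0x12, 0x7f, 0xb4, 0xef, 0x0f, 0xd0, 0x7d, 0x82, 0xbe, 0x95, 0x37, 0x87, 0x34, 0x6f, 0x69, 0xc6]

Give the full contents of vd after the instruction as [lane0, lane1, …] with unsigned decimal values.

128-bit reg / 8-bit elem → 16 lanes
p0[j] = (38+j < 48); true for j=0..9 → 10 lanes set
vd[0] and(0x61,0x12) -> 0x00
vd[1] and(0xf5,0x7f) -> 0x75
vd[2] and(0xb6,0xb4) -> 0xb4
vd[3] and(0xfd,0xef) -> 0xed
vd[4] and(0xcb,0x0f) -> 0x0b
vd[5] and(0x7f,0xd0) -> 0x50
vd[6] and(0xb2,0x7d) -> 0x30
vd[7] and(0x0a,0x82) -> 0x02
vd[8] and(0x0d,0xbe) -> 0x0c
vd[9] and(0xc9,0x95) -> 0x81
vd[10] tail/keep -> 0x39
vd[11] tail/keep -> 0x74
vd[12] tail/keep -> 0xd7
vd[13] tail/keep -> 0xed
vd[14] tail/keep -> 0xce
vd[15] tail/keep -> 0x5a

vd = [0, 117, 180, 237, 11, 80, 48, 2, 12, 129, 57, 116, 215, 237, 206, 90]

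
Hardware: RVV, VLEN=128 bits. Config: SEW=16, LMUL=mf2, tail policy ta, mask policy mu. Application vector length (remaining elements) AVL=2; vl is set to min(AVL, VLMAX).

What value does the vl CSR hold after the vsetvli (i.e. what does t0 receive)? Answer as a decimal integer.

vl = 2

VLMAX = (128 × 1/2) / 16 = 4 lanes
vl ← min(2, 4) = 2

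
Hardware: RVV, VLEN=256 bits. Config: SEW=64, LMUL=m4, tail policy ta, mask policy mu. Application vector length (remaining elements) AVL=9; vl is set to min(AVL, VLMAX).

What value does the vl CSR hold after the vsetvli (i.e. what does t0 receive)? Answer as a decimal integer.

vl = 9

VLMAX = VLEN×LMUL/SEW = 256×4/64 = 16
AVL=9 ≤ VLMAX=16, so vl = 9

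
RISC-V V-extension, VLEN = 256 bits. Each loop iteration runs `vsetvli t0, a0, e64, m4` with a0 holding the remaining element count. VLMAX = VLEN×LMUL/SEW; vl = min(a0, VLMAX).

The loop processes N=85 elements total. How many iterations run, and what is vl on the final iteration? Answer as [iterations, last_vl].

[iterations, last_vl] = [6, 5]

VLMAX = (256 × 4) / 64 = 16 lanes
85 elements at 16/iter → 6 passes, remainder 5 on the last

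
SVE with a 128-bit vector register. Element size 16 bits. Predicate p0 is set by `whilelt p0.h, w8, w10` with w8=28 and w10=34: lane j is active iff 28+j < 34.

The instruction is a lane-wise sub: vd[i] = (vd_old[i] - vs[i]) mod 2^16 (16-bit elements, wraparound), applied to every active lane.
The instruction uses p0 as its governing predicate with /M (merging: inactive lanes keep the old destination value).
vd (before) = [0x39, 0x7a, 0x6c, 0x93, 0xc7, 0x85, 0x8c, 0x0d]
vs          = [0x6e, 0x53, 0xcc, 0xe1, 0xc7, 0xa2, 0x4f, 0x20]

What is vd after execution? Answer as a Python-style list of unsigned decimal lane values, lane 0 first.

lane count: 128 div 16 = 8
whilelt: lane j active iff 28+j < 34 → j < 6 → 6 active
vd[0] sub(0x39,0x6e) -> 0xffcb
vd[1] sub(0x7a,0x53) -> 0x27
vd[2] sub(0x6c,0xcc) -> 0xffa0
vd[3] sub(0x93,0xe1) -> 0xffb2
vd[4] sub(0xc7,0xc7) -> 0x00
vd[5] sub(0x85,0xa2) -> 0xffe3
vd[6] tail/keep -> 0x8c
vd[7] tail/keep -> 0x0d

vd = [65483, 39, 65440, 65458, 0, 65507, 140, 13]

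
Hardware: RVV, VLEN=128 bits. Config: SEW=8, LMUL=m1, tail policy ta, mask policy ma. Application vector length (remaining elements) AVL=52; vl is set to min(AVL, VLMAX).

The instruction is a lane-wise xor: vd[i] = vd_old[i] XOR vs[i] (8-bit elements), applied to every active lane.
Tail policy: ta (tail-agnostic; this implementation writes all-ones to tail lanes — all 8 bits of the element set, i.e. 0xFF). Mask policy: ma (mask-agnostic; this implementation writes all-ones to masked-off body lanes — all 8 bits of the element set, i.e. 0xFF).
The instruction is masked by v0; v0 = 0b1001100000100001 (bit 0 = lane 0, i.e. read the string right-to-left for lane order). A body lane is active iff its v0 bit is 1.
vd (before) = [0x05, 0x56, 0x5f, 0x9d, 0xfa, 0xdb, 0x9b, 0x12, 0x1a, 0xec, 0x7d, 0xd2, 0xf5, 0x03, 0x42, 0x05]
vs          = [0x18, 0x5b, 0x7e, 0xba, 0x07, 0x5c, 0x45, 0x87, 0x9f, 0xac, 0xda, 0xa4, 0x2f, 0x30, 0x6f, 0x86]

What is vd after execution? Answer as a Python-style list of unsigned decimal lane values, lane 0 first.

vd = [29, 255, 255, 255, 255, 135, 255, 255, 255, 255, 255, 118, 218, 255, 255, 131]

VLMAX = VLEN×LMUL/SEW = 128×1/8 = 16
vl ← min(52, 16) = 16
  i=0: xor(0x05,0x18) → 29
  i=1: mask-off/ones → 255
  i=2: mask-off/ones → 255
  i=3: mask-off/ones → 255
  i=4: mask-off/ones → 255
  i=5: xor(0xdb,0x5c) → 135
  i=6: mask-off/ones → 255
  i=7: mask-off/ones → 255
  i=8: mask-off/ones → 255
  i=9: mask-off/ones → 255
  i=10: mask-off/ones → 255
  i=11: xor(0xd2,0xa4) → 118
  i=12: xor(0xf5,0x2f) → 218
  i=13: mask-off/ones → 255
  i=14: mask-off/ones → 255
  i=15: xor(0x05,0x86) → 131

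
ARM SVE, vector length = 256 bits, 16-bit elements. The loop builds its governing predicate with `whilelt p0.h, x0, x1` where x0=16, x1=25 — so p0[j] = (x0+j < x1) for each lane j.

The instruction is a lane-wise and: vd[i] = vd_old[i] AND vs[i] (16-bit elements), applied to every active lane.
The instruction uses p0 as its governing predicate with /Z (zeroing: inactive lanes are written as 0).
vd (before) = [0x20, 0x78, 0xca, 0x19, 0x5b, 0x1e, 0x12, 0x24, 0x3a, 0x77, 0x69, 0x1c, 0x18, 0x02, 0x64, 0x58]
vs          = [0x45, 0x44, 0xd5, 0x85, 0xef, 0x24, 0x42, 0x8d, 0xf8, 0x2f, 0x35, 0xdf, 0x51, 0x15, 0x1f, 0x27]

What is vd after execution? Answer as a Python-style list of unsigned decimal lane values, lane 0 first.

lane count: 256 div 16 = 16
p0[j] = (16+j < 25); true for j=0..8 → 9 lanes set
vd[0] and(0x20,0x45) -> 0x00
vd[1] and(0x78,0x44) -> 0x40
vd[2] and(0xca,0xd5) -> 0xc0
vd[3] and(0x19,0x85) -> 0x01
vd[4] and(0x5b,0xef) -> 0x4b
vd[5] and(0x1e,0x24) -> 0x04
vd[6] and(0x12,0x42) -> 0x02
vd[7] and(0x24,0x8d) -> 0x04
vd[8] and(0x3a,0xf8) -> 0x38
vd[9] tail/zero -> 0x00
vd[10] tail/zero -> 0x00
vd[11] tail/zero -> 0x00
vd[12] tail/zero -> 0x00
vd[13] tail/zero -> 0x00
vd[14] tail/zero -> 0x00
vd[15] tail/zero -> 0x00

vd = [0, 64, 192, 1, 75, 4, 2, 4, 56, 0, 0, 0, 0, 0, 0, 0]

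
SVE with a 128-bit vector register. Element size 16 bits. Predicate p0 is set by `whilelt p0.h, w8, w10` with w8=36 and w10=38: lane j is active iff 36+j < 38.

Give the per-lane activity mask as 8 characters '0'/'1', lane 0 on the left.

predicate = 11000000

lane count: 128 div 16 = 8
active while 36+j < 38, i.e. j ∈ [0,2) capped at 8 ⇒ 2
bits (lane 0 leftmost): 11000000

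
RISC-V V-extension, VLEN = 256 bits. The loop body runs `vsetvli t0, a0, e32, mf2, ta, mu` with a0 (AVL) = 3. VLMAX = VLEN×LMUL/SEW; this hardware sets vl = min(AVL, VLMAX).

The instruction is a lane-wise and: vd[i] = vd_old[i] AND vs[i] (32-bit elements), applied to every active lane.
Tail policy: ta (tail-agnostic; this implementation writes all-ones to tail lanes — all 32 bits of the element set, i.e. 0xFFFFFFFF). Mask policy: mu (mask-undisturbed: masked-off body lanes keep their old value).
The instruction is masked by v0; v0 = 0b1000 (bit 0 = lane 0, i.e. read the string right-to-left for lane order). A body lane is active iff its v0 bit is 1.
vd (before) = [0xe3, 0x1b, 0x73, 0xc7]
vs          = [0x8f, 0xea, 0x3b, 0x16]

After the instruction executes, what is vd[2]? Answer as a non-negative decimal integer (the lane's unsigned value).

VLMAX = VLEN×LMUL/SEW = 256×1/2/32 = 4
AVL=3 ≤ VLMAX=4, so vl = 3
[0] mask-off/keep = 0xe3
[1] mask-off/keep = 0x1b
[2] mask-off/keep = 0x73
[3] tail/ones = 0xffffffff

vd[2] = 115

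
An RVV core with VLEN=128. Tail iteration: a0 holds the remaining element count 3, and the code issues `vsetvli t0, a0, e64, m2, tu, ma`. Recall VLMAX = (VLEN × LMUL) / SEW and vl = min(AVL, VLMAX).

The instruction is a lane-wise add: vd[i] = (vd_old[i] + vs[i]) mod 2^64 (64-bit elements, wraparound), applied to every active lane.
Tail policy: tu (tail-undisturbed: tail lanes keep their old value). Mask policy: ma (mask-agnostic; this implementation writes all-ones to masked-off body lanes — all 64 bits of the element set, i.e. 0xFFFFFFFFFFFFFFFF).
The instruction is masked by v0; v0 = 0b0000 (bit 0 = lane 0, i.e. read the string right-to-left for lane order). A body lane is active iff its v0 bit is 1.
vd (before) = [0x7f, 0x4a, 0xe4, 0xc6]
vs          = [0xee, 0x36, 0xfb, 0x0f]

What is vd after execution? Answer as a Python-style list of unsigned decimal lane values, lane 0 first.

vd = [18446744073709551615, 18446744073709551615, 18446744073709551615, 198]

VLMAX = (128 × 2) / 64 = 4 lanes
vl ← min(3, 4) = 3
[0] mask-off/ones = 0xffffffffffffffff
[1] mask-off/ones = 0xffffffffffffffff
[2] mask-off/ones = 0xffffffffffffffff
[3] tail/keep = 0xc6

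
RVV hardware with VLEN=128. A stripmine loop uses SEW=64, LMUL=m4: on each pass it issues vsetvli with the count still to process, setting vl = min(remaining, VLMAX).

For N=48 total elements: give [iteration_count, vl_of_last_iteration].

[iterations, last_vl] = [6, 8]

VLMAX = (128 × 4) / 64 = 8 lanes
48 elements at 8/iter → 6 passes, remainder 8 on the last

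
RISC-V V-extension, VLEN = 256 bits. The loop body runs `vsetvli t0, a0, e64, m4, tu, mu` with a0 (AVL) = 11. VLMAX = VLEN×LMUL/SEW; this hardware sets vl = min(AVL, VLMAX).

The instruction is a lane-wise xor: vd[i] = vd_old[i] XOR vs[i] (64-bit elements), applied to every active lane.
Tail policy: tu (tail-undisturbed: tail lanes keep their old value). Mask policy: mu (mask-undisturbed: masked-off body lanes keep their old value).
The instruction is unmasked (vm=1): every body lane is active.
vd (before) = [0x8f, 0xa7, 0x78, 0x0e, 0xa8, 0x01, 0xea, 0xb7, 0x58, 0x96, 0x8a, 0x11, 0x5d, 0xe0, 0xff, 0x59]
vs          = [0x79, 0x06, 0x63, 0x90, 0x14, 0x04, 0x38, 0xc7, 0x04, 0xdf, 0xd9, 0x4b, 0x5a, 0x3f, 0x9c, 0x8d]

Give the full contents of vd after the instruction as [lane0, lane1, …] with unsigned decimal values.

VLMAX = VLEN×LMUL/SEW = 256×4/64 = 16
vl ← min(11, 16) = 11
vd[0] xor(0x8f,0x79) -> 0xf6
vd[1] xor(0xa7,0x06) -> 0xa1
vd[2] xor(0x78,0x63) -> 0x1b
vd[3] xor(0x0e,0x90) -> 0x9e
vd[4] xor(0xa8,0x14) -> 0xbc
vd[5] xor(0x01,0x04) -> 0x05
vd[6] xor(0xea,0x38) -> 0xd2
vd[7] xor(0xb7,0xc7) -> 0x70
vd[8] xor(0x58,0x04) -> 0x5c
vd[9] xor(0x96,0xdf) -> 0x49
vd[10] xor(0x8a,0xd9) -> 0x53
vd[11] tail/keep -> 0x11
vd[12] tail/keep -> 0x5d
vd[13] tail/keep -> 0xe0
vd[14] tail/keep -> 0xff
vd[15] tail/keep -> 0x59

vd = [246, 161, 27, 158, 188, 5, 210, 112, 92, 73, 83, 17, 93, 224, 255, 89]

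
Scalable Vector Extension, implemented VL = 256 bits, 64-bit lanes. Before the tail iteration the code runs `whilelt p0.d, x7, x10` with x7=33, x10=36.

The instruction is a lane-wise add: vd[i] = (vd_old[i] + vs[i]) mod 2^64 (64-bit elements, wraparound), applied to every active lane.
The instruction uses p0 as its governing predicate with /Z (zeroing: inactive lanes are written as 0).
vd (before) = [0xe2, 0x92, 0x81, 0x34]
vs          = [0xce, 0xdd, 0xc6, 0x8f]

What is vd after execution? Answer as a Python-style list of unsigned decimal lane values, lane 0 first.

lane count: 256 div 64 = 4
p0[j] = (33+j < 36); true for j=0..2 → 3 lanes set
vd[0] add(0xe2,0xce) -> 0x1b0
vd[1] add(0x92,0xdd) -> 0x16f
vd[2] add(0x81,0xc6) -> 0x147
vd[3] tail/zero -> 0x00

vd = [432, 367, 327, 0]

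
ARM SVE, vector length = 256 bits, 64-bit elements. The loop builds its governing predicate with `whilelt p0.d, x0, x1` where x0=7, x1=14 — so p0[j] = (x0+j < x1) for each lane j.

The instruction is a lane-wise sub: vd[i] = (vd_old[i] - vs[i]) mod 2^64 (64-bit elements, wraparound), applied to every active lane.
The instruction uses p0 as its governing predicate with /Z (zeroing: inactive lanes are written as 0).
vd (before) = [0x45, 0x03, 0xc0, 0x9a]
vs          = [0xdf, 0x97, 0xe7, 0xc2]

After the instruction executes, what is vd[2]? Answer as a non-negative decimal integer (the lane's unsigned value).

register lanes = 256/64 = 4
whilelt: lane j active iff 7+j < 14 → j < 7 → 4 active
[0] sub(0x45,0xdf) = 0xffffffffffffff66
[1] sub(0x03,0x97) = 0xffffffffffffff6c
[2] sub(0xc0,0xe7) = 0xffffffffffffffd9
[3] sub(0x9a,0xc2) = 0xffffffffffffffd8

vd[2] = 18446744073709551577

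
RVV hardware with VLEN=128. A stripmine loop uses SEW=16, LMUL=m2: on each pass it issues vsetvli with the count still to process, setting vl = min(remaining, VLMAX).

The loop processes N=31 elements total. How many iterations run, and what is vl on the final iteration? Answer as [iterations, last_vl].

lanes per group: 128·2/16 = 16
iterations = ceil(31/16) = 2; final-pass vl = 15

[iterations, last_vl] = [2, 15]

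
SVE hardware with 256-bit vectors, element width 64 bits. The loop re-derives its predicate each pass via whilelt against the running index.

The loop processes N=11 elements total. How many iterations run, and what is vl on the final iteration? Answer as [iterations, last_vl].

[iterations, last_vl] = [3, 3]

256-bit reg / 64-bit elem → 4 lanes
N=11: ⌈11/4⌉ = 3 iters; last vl = 11 − 2×4 = 3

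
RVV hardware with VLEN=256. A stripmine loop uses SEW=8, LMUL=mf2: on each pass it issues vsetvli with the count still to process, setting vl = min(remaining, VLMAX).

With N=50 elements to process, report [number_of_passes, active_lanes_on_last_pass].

VLMAX = VLEN×LMUL/SEW = 256×1/2/8 = 16
50 elements at 16/iter → 4 passes, remainder 2 on the last

[iterations, last_vl] = [4, 2]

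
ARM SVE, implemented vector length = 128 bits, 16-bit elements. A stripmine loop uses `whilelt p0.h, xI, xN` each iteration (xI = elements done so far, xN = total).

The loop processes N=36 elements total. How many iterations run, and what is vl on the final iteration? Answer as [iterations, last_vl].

lane count: 128 div 16 = 8
N=36: ⌈36/8⌉ = 5 iters; last vl = 36 − 4×8 = 4

[iterations, last_vl] = [5, 4]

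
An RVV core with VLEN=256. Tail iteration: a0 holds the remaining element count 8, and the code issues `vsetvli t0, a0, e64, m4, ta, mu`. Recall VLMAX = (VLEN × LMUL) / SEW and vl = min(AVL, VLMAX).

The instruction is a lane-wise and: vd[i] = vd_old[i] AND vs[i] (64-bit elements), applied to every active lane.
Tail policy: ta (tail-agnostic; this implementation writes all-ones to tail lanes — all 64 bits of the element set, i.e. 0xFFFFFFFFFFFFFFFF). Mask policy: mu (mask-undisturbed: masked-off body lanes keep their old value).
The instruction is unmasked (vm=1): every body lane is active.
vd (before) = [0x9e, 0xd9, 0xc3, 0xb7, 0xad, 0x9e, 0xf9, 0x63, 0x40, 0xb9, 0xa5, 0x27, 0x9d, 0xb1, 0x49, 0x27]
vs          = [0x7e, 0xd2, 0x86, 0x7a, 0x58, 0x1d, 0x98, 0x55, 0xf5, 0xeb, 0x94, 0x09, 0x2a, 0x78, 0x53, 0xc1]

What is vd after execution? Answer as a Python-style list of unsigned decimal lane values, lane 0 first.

VLMAX = VLEN×LMUL/SEW = 256×4/64 = 16
vl = min(AVL, VLMAX) = min(8, 16) = 8
  i=0: and(0x9e,0x7e) → 30
  i=1: and(0xd9,0xd2) → 208
  i=2: and(0xc3,0x86) → 130
  i=3: and(0xb7,0x7a) → 50
  i=4: and(0xad,0x58) → 8
  i=5: and(0x9e,0x1d) → 28
  i=6: and(0xf9,0x98) → 152
  i=7: and(0x63,0x55) → 65
  i=8: tail/ones → 18446744073709551615
  i=9: tail/ones → 18446744073709551615
  i=10: tail/ones → 18446744073709551615
  i=11: tail/ones → 18446744073709551615
  i=12: tail/ones → 18446744073709551615
  i=13: tail/ones → 18446744073709551615
  i=14: tail/ones → 18446744073709551615
  i=15: tail/ones → 18446744073709551615

vd = [30, 208, 130, 50, 8, 28, 152, 65, 18446744073709551615, 18446744073709551615, 18446744073709551615, 18446744073709551615, 18446744073709551615, 18446744073709551615, 18446744073709551615, 18446744073709551615]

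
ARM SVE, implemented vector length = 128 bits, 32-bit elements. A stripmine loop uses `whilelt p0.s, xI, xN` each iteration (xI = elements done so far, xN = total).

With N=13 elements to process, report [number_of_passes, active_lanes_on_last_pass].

[iterations, last_vl] = [4, 1]

128-bit reg / 32-bit elem → 4 lanes
iterations = ceil(13/4) = 4; final-pass vl = 1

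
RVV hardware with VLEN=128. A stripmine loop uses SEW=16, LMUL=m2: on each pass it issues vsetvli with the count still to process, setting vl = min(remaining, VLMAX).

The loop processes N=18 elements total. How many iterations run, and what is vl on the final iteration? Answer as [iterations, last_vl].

VLMAX = (128 × 2) / 16 = 16 lanes
iterations = ceil(18/16) = 2; final-pass vl = 2

[iterations, last_vl] = [2, 2]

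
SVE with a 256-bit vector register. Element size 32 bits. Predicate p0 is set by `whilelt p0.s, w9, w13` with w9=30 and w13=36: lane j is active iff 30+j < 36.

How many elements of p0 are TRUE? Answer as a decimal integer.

vl = 6

256-bit reg / 32-bit elem → 8 lanes
whilelt: lane j active iff 30+j < 36 → j < 6 → 6 active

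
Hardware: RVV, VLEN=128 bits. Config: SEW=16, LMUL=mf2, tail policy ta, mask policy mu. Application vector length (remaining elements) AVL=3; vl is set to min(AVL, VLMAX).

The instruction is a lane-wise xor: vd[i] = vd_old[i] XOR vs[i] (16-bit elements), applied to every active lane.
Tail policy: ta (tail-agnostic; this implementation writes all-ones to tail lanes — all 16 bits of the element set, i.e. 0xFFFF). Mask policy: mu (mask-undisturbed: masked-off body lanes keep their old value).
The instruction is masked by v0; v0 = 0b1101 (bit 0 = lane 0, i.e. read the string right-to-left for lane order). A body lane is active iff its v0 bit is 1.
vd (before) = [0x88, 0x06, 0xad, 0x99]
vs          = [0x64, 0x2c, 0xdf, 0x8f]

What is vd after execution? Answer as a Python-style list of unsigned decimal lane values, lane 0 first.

VLMAX = (128 × 1/2) / 16 = 4 lanes
AVL=3 ≤ VLMAX=4, so vl = 3
lane  0: xor(0x88,0x64) ⇒ 0xec
lane  1: mask-off/keep ⇒ 0x06
lane  2: xor(0xad,0xdf) ⇒ 0x72
lane  3: tail/ones ⇒ 0xffff

vd = [236, 6, 114, 65535]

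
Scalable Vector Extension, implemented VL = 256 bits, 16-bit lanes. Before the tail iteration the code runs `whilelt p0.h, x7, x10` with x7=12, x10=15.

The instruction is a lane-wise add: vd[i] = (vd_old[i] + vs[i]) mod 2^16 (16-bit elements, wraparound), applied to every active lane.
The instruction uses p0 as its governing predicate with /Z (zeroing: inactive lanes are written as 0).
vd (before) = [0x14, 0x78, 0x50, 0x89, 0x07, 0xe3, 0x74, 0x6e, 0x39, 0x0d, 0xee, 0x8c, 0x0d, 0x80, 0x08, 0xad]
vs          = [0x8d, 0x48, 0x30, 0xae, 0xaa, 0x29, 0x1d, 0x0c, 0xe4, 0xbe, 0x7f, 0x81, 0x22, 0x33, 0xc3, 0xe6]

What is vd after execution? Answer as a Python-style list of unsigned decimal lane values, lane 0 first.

lane count: 256 div 16 = 16
whilelt: lane j active iff 12+j < 15 → j < 3 → 3 active
[0] add(0x14,0x8d) = 0xa1
[1] add(0x78,0x48) = 0xc0
[2] add(0x50,0x30) = 0x80
[3] tail/zero = 0x00
[4] tail/zero = 0x00
[5] tail/zero = 0x00
[6] tail/zero = 0x00
[7] tail/zero = 0x00
[8] tail/zero = 0x00
[9] tail/zero = 0x00
[10] tail/zero = 0x00
[11] tail/zero = 0x00
[12] tail/zero = 0x00
[13] tail/zero = 0x00
[14] tail/zero = 0x00
[15] tail/zero = 0x00

vd = [161, 192, 128, 0, 0, 0, 0, 0, 0, 0, 0, 0, 0, 0, 0, 0]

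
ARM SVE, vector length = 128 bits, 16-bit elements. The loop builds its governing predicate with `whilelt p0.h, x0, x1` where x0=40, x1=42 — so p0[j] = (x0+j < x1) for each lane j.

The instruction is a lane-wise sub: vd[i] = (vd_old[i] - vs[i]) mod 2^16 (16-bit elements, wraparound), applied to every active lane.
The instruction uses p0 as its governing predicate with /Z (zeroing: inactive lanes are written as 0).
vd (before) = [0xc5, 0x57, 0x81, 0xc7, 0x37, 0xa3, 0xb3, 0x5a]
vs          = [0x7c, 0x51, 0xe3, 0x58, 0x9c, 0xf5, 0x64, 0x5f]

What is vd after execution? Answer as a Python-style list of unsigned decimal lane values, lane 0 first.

128-bit reg / 16-bit elem → 8 lanes
whilelt: lane j active iff 40+j < 42 → j < 2 → 2 active
[0] sub(0xc5,0x7c) = 0x49
[1] sub(0x57,0x51) = 0x06
[2] tail/zero = 0x00
[3] tail/zero = 0x00
[4] tail/zero = 0x00
[5] tail/zero = 0x00
[6] tail/zero = 0x00
[7] tail/zero = 0x00

vd = [73, 6, 0, 0, 0, 0, 0, 0]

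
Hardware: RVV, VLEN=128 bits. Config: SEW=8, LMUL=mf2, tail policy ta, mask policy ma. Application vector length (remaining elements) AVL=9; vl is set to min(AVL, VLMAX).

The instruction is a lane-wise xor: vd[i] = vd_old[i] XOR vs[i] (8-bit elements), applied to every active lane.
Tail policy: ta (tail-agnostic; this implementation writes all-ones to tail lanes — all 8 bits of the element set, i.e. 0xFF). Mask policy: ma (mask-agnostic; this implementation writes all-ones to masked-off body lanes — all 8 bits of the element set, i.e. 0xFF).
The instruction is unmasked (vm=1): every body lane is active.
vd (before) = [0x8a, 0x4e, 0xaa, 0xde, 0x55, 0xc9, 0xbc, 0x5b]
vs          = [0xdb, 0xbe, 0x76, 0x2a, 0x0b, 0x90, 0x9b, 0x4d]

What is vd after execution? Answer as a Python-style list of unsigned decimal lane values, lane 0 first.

vd = [81, 240, 220, 244, 94, 89, 39, 22]

VLMAX = VLEN×LMUL/SEW = 128×1/2/8 = 8
AVL=9 > VLMAX=8, so vl = 8
[0] xor(0x8a,0xdb) = 0x51
[1] xor(0x4e,0xbe) = 0xf0
[2] xor(0xaa,0x76) = 0xdc
[3] xor(0xde,0x2a) = 0xf4
[4] xor(0x55,0x0b) = 0x5e
[5] xor(0xc9,0x90) = 0x59
[6] xor(0xbc,0x9b) = 0x27
[7] xor(0x5b,0x4d) = 0x16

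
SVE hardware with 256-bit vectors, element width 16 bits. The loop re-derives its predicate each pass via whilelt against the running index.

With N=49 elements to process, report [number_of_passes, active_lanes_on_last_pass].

[iterations, last_vl] = [4, 1]

lane count: 256 div 16 = 16
iterations = ceil(49/16) = 4; final-pass vl = 1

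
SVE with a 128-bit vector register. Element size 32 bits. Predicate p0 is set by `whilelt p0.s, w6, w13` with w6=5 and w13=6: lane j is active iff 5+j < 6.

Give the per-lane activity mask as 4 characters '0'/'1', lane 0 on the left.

register lanes = 128/32 = 4
p0[j] = (5+j < 6); true for j=0..0 → 1 lanes set
bits (lane 0 leftmost): 1000

predicate = 1000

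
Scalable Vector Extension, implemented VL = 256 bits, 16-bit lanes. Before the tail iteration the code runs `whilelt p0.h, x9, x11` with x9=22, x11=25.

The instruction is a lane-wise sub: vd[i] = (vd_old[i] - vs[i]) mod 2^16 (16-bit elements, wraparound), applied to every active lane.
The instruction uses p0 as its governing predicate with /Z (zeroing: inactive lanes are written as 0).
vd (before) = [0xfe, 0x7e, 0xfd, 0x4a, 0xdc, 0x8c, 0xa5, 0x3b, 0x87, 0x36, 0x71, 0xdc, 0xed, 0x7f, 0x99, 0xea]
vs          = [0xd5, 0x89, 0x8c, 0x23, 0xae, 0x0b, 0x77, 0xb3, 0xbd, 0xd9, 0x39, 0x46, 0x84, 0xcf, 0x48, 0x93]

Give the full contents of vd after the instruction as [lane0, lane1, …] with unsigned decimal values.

vd = [41, 65525, 113, 0, 0, 0, 0, 0, 0, 0, 0, 0, 0, 0, 0, 0]

256-bit reg / 16-bit elem → 16 lanes
whilelt: lane j active iff 22+j < 25 → j < 3 → 3 active
vd[0] sub(0xfe,0xd5) -> 0x29
vd[1] sub(0x7e,0x89) -> 0xfff5
vd[2] sub(0xfd,0x8c) -> 0x71
vd[3] tail/zero -> 0x00
vd[4] tail/zero -> 0x00
vd[5] tail/zero -> 0x00
vd[6] tail/zero -> 0x00
vd[7] tail/zero -> 0x00
vd[8] tail/zero -> 0x00
vd[9] tail/zero -> 0x00
vd[10] tail/zero -> 0x00
vd[11] tail/zero -> 0x00
vd[12] tail/zero -> 0x00
vd[13] tail/zero -> 0x00
vd[14] tail/zero -> 0x00
vd[15] tail/zero -> 0x00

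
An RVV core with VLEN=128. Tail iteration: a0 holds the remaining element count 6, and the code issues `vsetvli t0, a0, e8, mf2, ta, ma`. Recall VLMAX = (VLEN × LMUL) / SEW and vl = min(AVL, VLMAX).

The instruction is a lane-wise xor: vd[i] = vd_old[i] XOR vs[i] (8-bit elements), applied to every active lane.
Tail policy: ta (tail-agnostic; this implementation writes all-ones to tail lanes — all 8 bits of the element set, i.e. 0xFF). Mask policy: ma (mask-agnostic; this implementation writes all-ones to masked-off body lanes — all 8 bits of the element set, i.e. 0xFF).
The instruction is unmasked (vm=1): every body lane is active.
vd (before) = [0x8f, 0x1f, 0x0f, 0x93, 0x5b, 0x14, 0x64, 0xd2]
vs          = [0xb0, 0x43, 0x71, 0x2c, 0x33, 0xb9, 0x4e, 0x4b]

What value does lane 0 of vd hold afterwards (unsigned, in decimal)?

vd[0] = 63

VLMAX = (128 × 1/2) / 8 = 8 lanes
AVL=6 ≤ VLMAX=8, so vl = 6
lane  0: xor(0x8f,0xb0) ⇒ 0x3f
lane  1: xor(0x1f,0x43) ⇒ 0x5c
lane  2: xor(0x0f,0x71) ⇒ 0x7e
lane  3: xor(0x93,0x2c) ⇒ 0xbf
lane  4: xor(0x5b,0x33) ⇒ 0x68
lane  5: xor(0x14,0xb9) ⇒ 0xad
lane  6: tail/ones ⇒ 0xff
lane  7: tail/ones ⇒ 0xff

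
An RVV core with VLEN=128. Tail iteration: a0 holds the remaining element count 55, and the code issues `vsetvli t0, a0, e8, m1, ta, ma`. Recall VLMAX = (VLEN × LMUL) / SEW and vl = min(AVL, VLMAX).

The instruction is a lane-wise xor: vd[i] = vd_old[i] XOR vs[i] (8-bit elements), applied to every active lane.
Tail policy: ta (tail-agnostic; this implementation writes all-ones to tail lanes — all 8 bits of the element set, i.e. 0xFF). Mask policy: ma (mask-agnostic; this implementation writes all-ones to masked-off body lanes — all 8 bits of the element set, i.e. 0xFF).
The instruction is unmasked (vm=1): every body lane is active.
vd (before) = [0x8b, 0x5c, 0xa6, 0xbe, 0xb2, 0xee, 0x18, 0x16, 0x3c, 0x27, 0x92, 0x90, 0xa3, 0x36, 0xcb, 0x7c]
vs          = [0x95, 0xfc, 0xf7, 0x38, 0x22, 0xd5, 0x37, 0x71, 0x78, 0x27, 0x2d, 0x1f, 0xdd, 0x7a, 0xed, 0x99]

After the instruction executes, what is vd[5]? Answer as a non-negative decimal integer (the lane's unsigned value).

vd[5] = 59

VLMAX = VLEN×LMUL/SEW = 128×1/8 = 16
AVL=55 > VLMAX=16, so vl = 16
[0] xor(0x8b,0x95) = 0x1e
[1] xor(0x5c,0xfc) = 0xa0
[2] xor(0xa6,0xf7) = 0x51
[3] xor(0xbe,0x38) = 0x86
[4] xor(0xb2,0x22) = 0x90
[5] xor(0xee,0xd5) = 0x3b
[6] xor(0x18,0x37) = 0x2f
[7] xor(0x16,0x71) = 0x67
[8] xor(0x3c,0x78) = 0x44
[9] xor(0x27,0x27) = 0x00
[10] xor(0x92,0x2d) = 0xbf
[11] xor(0x90,0x1f) = 0x8f
[12] xor(0xa3,0xdd) = 0x7e
[13] xor(0x36,0x7a) = 0x4c
[14] xor(0xcb,0xed) = 0x26
[15] xor(0x7c,0x99) = 0xe5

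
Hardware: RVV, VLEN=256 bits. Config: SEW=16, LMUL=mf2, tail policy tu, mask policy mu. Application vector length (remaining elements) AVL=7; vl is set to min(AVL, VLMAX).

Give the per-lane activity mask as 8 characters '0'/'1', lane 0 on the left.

predicate = 11111110

lanes per group: 256·1/2/16 = 8
vl = min(AVL, VLMAX) = min(7, 8) = 7
bits (lane 0 leftmost): 11111110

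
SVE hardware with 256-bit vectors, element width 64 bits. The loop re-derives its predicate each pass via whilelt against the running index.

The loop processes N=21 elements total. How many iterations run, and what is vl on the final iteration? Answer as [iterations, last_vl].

256-bit reg / 64-bit elem → 4 lanes
iterations = ceil(21/4) = 6; final-pass vl = 1

[iterations, last_vl] = [6, 1]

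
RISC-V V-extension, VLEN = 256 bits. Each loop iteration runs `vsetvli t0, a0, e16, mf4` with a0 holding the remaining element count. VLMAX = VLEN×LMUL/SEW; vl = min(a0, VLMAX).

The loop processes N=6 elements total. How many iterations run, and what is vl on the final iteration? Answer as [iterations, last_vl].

[iterations, last_vl] = [2, 2]

VLMAX = (256 × 1/4) / 16 = 4 lanes
6 elements at 4/iter → 2 passes, remainder 2 on the last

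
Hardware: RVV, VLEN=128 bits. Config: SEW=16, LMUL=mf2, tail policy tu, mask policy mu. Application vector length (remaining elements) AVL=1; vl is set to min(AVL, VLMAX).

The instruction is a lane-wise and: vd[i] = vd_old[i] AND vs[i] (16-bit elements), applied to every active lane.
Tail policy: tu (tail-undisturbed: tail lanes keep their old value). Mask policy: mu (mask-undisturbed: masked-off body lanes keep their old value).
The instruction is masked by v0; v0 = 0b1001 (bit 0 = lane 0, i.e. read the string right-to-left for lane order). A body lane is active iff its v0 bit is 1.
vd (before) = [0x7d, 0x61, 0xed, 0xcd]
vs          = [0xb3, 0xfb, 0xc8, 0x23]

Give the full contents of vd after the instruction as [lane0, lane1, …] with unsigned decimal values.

vd = [49, 97, 237, 205]

VLMAX = (128 × 1/2) / 16 = 4 lanes
AVL=1 ≤ VLMAX=4, so vl = 1
  i=0: and(0x7d,0xb3) → 49
  i=1: tail/keep → 97
  i=2: tail/keep → 237
  i=3: tail/keep → 205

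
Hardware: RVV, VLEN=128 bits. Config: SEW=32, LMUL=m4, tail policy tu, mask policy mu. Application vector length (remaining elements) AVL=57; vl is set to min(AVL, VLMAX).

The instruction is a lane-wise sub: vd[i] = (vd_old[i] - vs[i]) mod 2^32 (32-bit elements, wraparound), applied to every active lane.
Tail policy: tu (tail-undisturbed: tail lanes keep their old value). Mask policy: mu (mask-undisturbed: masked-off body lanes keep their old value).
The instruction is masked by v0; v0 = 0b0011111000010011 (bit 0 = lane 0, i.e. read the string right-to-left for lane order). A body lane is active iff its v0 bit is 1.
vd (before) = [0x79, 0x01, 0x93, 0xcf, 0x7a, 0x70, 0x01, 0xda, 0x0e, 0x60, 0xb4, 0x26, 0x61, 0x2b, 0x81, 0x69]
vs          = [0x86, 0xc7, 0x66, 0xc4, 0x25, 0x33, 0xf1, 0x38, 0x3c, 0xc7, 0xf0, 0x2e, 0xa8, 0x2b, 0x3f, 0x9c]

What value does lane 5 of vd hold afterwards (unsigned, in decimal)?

lanes per group: 128·4/32 = 16
vl = min(AVL, VLMAX) = min(57, 16) = 16
lane  0: sub(0x79,0x86) ⇒ 0xfffffff3
lane  1: sub(0x01,0xc7) ⇒ 0xffffff3a
lane  2: mask-off/keep ⇒ 0x93
lane  3: mask-off/keep ⇒ 0xcf
lane  4: sub(0x7a,0x25) ⇒ 0x55
lane  5: mask-off/keep ⇒ 0x70
lane  6: mask-off/keep ⇒ 0x01
lane  7: mask-off/keep ⇒ 0xda
lane  8: mask-off/keep ⇒ 0x0e
lane  9: sub(0x60,0xc7) ⇒ 0xffffff99
lane 10: sub(0xb4,0xf0) ⇒ 0xffffffc4
lane 11: sub(0x26,0x2e) ⇒ 0xfffffff8
lane 12: sub(0x61,0xa8) ⇒ 0xffffffb9
lane 13: sub(0x2b,0x2b) ⇒ 0x00
lane 14: mask-off/keep ⇒ 0x81
lane 15: mask-off/keep ⇒ 0x69

vd[5] = 112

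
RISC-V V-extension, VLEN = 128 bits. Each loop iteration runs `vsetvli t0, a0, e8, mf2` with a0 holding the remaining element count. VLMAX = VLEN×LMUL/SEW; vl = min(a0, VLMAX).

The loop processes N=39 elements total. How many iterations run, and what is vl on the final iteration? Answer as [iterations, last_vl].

VLMAX = (128 × 1/2) / 8 = 8 lanes
N=39: ⌈39/8⌉ = 5 iters; last vl = 39 − 4×8 = 7

[iterations, last_vl] = [5, 7]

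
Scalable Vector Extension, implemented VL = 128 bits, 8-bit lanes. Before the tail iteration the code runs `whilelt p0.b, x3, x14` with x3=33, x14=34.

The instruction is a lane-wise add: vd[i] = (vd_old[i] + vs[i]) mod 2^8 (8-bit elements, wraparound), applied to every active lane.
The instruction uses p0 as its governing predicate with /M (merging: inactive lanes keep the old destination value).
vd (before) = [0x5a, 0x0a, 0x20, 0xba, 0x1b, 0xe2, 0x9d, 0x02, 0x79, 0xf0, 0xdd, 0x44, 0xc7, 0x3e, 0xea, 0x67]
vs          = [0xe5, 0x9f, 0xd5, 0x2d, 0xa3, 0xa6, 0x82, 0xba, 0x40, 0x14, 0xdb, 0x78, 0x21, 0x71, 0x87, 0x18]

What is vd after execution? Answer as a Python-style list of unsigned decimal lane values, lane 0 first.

128-bit reg / 8-bit elem → 16 lanes
active while 33+j < 34, i.e. j ∈ [0,1) capped at 16 ⇒ 1
[0] add(0x5a,0xe5) = 0x3f
[1] tail/keep = 0x0a
[2] tail/keep = 0x20
[3] tail/keep = 0xba
[4] tail/keep = 0x1b
[5] tail/keep = 0xe2
[6] tail/keep = 0x9d
[7] tail/keep = 0x02
[8] tail/keep = 0x79
[9] tail/keep = 0xf0
[10] tail/keep = 0xdd
[11] tail/keep = 0x44
[12] tail/keep = 0xc7
[13] tail/keep = 0x3e
[14] tail/keep = 0xea
[15] tail/keep = 0x67

vd = [63, 10, 32, 186, 27, 226, 157, 2, 121, 240, 221, 68, 199, 62, 234, 103]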